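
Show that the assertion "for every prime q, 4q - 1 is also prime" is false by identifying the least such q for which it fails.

q = 7

A counterexample is any prime q such that 4q - 1 is not prime; we check each in order.
q = 2: 4q - 1 = 7, prime.
q = 3: 4q - 1 = 11, prime.
q = 5: 4q - 1 = 19, prime.
q = 7: 4q - 1 = 27 = 3 × 9, not prime.
Hence q = 7 is a counterexample.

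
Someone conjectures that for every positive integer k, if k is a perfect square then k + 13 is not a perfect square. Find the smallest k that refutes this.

k = 36

We need the least positive integer k for which k is a perfect square but k + 13 is a perfect square.
k = 1: 1 + 13 = 14, not a perfect square.
k = 4: 4 + 13 = 17, not a perfect square.
k = 9: 9 + 13 = 22, not a perfect square.
k = 16: 16 + 13 = 29, not a perfect square.
k = 25: 25 + 13 = 38, not a perfect square.
k = 36: 36 = 6² and 36 + 13 = 49 = 7².
Hence k = 36 is a counterexample.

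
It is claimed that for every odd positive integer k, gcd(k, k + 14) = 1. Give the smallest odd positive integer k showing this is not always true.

k = 7

Check each odd positive integer k in order until gcd(k, k + 14) > 1.
For k = 1, 3, 5 the conclusion holds.
k = 7: gcd(7, 21) = 7.
Thus k = 7 disproves the claim, and no smaller k works.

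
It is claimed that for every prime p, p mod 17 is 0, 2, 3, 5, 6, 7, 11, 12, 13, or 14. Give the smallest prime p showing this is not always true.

p = 43

We need the least prime p for which the claim fails.
The first 13 eligible values, up to p = 41, all satisfy the conclusion.
p = 43: 43 mod 17 = 9 — not in {0, 2, 3, 5, 6, 7, 11, 12, 13, 14}.
Thus p = 43 disproves the claim, and no smaller p works.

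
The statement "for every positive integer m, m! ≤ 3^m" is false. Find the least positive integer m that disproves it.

A counterexample is any positive integer m such that m! > 3^m; we check each in order.
The first 6 eligible values, up to m = 6, all satisfy the conclusion.
m = 7: m! = 5040 and 3^m = 2187, so 5040 > 2187.
Thus m = 7 disproves the claim, and no smaller m works.

m = 7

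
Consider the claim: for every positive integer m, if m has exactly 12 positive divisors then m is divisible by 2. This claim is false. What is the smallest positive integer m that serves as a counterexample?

We need the least positive integer m for which m has exactly 12 positive divisors but m is not divisible by 2.
For m = 60, 72, 84, 90, …, 294, 306, 308 the conclusion holds.
m = 315: τ(315) = 12; 315 mod 2 = 1.
So m = 315 is the smallest counterexample.

m = 315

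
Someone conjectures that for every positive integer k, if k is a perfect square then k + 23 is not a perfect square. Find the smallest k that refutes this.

k = 121

For k = 1, 4, 9, 16, 25, 36, 49, 64, 81, 100 the conclusion holds.
k = 121: 121 = 11² and 121 + 23 = 144 = 12².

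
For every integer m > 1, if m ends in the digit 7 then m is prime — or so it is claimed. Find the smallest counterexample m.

m = 27

Check each integer m > 1 in order until m ends in the digit 7 but m is not prime.
m = 7: 7 ends in 7 and is prime.
m = 17: 17 ends in 7 and is prime.
m = 27: 27 ends in 7; 27 = 3 × 9, composite.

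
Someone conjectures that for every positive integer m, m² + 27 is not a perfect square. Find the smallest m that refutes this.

For m = 1, 2 the conclusion holds.
m = 3: 3² + 27 = 36 = 6², a perfect square.
Thus m = 3 disproves the claim, and no smaller m works.

m = 3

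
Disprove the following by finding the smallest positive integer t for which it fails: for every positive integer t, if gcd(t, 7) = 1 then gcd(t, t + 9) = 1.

t = 3

For t = 1, 2 the conclusion holds.
t = 3: gcd(3, 12) = 3.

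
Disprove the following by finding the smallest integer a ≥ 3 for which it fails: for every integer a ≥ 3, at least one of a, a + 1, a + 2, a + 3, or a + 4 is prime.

A counterexample is any integer a ≥ 3 such that a, a + 1, a + 2, a + 3, a + 4 are all composite; we check each in order.
For a = 3, 4, 5, 6, …, 21, 22, 23 the conclusion holds.
a = 24: 24 = 2 × 12; 25 = 5 × 5; 26 = 2 × 13; 27 = 3 × 9; 28 = 2 × 14 — all composite.

a = 24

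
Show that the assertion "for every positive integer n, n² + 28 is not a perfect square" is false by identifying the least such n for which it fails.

A counterexample is any positive integer n such that n² + 28 is a perfect square; we check each in order.
The first 5 eligible values, up to n = 5, all satisfy the conclusion.
n = 6: 6² + 28 = 64 = 8², a perfect square.
Hence n = 6 is a counterexample.

n = 6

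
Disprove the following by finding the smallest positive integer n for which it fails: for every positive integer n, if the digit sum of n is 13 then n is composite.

For n = 49, 58 the conclusion holds.
n = 67: digit sum 13; 67 is prime, not composite.

n = 67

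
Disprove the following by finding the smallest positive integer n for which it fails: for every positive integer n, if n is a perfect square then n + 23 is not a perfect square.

For n = 1, 4, 9, 16, 25, 36, 49, 64, 81, 100 the conclusion holds.
n = 121: 121 = 11² and 121 + 23 = 144 = 12².

n = 121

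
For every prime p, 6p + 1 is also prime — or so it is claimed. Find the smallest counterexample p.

p = 19

Check each prime p in order until 6p + 1 is not prime.
For p = 2, 3, 5, 7, 11, 13, 17 the conclusion holds.
p = 19: 6p + 1 = 115 = 5 × 23, not prime.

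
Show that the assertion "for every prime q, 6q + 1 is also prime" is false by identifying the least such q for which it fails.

We need the least prime q for which 6q + 1 is not prime.
q = 2: 6q + 1 = 13, prime.
q = 3: 6q + 1 = 19, prime.
q = 5: 6q + 1 = 31, prime.
q = 7: 6q + 1 = 43, prime.
q = 11: 6q + 1 = 67, prime.
q = 13: 6q + 1 = 79, prime.
q = 17: 6q + 1 = 103, prime.
q = 19: 6q + 1 = 115 = 5 × 23, not prime.
Thus q = 19 disproves the claim, and no smaller q works.

q = 19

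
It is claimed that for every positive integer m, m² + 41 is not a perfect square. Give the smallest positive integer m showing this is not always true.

The first 19 eligible values, up to m = 19, all satisfy the conclusion.
m = 20: 20² + 41 = 441 = 21², a perfect square.
Hence m = 20 is a counterexample.

m = 20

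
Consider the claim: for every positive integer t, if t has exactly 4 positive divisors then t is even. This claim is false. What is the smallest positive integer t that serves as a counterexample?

For t = 6, 8, 10, 14 the conclusion holds.
t = 15: divisors of 15: 1, 3, 5, 15; 15 is odd.

t = 15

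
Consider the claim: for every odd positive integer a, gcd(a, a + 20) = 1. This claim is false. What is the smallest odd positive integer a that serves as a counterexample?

We need the least odd positive integer a for which gcd(a, a + 20) > 1.
For a = 1, 3 the conclusion holds.
a = 5: gcd(5, 25) = 5.
Thus a = 5 disproves the claim, and no smaller a works.

a = 5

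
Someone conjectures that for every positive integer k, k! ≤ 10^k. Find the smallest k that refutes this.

k = 25

For k = 1, 2, 3, 4, …, 22, 23, 24 the conclusion holds.
k = 25: k! = 15511210043330985984000000 and 10^k = 10000000000000000000000000, so 15511210043330985984000000 > 10000000000000000000000000.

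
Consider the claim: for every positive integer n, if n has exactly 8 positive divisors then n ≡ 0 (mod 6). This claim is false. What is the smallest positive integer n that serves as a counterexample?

n = 40

A counterexample is any positive integer n such that n has exactly 8 positive divisors but the claim fails; we check each in order.
For n = 24, 30 the conclusion holds.
n = 40: τ(40) = 8; 40 ≡ 4 (mod 6).
Hence n = 40 is a counterexample.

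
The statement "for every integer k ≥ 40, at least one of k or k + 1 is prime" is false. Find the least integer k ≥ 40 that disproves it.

k = 44

k = 40: 41 is prime.
k = 41: 41 is prime.
k = 42: 43 is prime.
k = 43: 43 is prime.
k = 44: 44 = 2 × 22; 45 = 3 × 15 — both composite.
Hence k = 44 is a counterexample.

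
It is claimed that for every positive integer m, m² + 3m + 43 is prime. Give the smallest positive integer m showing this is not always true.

m = 39

For m = 1, 2, 3, 4, …, 36, 37, 38 the conclusion holds.
m = 39: m² + 3m + 43 = 1681 = 41 × 41, composite.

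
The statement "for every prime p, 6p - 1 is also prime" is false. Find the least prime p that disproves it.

p = 2: 6p - 1 = 11, prime.
p = 3: 6p - 1 = 17, prime.
p = 5: 6p - 1 = 29, prime.
p = 7: 6p - 1 = 41, prime.
p = 11: 6p - 1 = 65 = 5 × 13, not prime.
Hence p = 11 is a counterexample.

p = 11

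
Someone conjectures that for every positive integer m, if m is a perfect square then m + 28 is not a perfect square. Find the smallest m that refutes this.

m = 36

The first 5 eligible values, up to m = 25, all satisfy the conclusion.
m = 36: 36 = 6² and 36 + 28 = 64 = 8².
Thus m = 36 disproves the claim, and no smaller m works.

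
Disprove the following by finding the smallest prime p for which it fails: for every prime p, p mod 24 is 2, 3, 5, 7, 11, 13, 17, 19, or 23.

For p = 2, 3, 5, 7, …, 61, 67, 71 the conclusion holds.
p = 73: 73 mod 24 = 1 — not in {2, 3, 5, 7, 11, 13, 17, 19, 23}.

p = 73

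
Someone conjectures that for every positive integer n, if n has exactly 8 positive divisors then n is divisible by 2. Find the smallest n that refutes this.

n = 105

Check each positive integer n in order until n has exactly 8 positive divisors but n is not divisible by 2.
For n = 24, 30, 40, 42, …, 88, 102, 104 the conclusion holds.
n = 105: τ(105) = 8; 105 mod 2 = 1.
Hence n = 105 is a counterexample.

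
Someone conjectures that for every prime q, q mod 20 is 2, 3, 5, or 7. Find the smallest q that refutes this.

A counterexample is any prime q such that the claim fails; we check each in order.
The first 4 eligible values, up to q = 7, all satisfy the conclusion.
q = 11: 11 mod 20 = 11 — not in {2, 3, 5, 7}.

q = 11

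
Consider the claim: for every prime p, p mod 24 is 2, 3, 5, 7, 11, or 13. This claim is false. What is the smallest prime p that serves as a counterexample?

We need the least prime p for which the claim fails.
For p = 2, 3, 5, 7, 11, 13 the conclusion holds.
p = 17: 17 mod 24 = 17 — not in {2, 3, 5, 7, 11, 13}.
Thus p = 17 disproves the claim, and no smaller p works.

p = 17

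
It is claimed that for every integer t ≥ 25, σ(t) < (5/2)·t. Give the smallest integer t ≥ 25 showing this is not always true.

We need the least integer t ≥ 25 for which the claim fails.
The first 11 eligible values, up to t = 35, all satisfy the conclusion.
t = 36: σ(36) = 91; 91 ≥ 90.

t = 36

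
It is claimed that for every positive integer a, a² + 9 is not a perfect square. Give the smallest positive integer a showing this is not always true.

a = 4

Check each positive integer a in order until a² + 9 is a perfect square.
For a = 1, 2, 3 the conclusion holds.
a = 4: 4² + 9 = 25 = 5², a perfect square.
So a = 4 is the smallest counterexample.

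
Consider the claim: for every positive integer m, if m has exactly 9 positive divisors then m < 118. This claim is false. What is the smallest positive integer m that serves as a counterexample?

m = 196

m = 36: τ(36) = 9; 36 < 118.
m = 100: τ(100) = 9; 100 < 118.
m = 196: τ(196) = 9; 196 ≥ 118.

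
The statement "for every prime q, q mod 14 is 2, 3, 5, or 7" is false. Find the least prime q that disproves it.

Check each prime q in order until the claim fails.
q = 2: 2 mod 14 = 2.
q = 3: 3 mod 14 = 3.
q = 5: 5 mod 14 = 5.
q = 7: 7 mod 14 = 7.
q = 11: 11 mod 14 = 11 — not in {2, 3, 5, 7}.

q = 11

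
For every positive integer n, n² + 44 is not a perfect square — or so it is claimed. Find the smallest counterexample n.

For n = 1, 2, 3, 4, 5, 6, 7, 8, 9 the conclusion holds.
n = 10: 10² + 44 = 144 = 12², a perfect square.
Hence n = 10 is a counterexample.

n = 10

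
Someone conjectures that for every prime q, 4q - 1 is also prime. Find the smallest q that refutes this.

q = 7

Check each prime q in order until 4q - 1 is not prime.
q = 2: 4q - 1 = 7, prime.
q = 3: 4q - 1 = 11, prime.
q = 5: 4q - 1 = 19, prime.
q = 7: 4q - 1 = 27 = 3 × 9, not prime.
Hence q = 7 is a counterexample.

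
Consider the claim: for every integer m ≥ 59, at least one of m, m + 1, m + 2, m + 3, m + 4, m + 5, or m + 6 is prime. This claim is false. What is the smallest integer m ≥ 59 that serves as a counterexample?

m = 90

Check each integer m ≥ 59 in order until m, m + 1, m + 2, m + 3, m + 4, m + 5, m + 6 are all composite.
For m = 59, 60, 61, 62, …, 87, 88, 89 the conclusion holds.
m = 90: 90 = 2 × 45; 91 = 7 × 13; 92 = 2 × 46; 93 = 3 × 31; 94 = 2 × 47; 95 = 5 × 19; 96 = 2 × 48 — all composite.
So m = 90 is the smallest counterexample.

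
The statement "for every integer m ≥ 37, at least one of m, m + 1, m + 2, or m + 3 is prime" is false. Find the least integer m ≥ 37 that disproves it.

For m = 37, 38, 39, 40, …, 45, 46, 47 the conclusion holds.
m = 48: 48 = 2 × 24; 49 = 7 × 7; 50 = 2 × 25; 51 = 3 × 17 — all composite.
Thus m = 48 disproves the claim, and no smaller m works.

m = 48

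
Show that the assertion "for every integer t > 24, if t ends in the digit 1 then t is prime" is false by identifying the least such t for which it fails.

t = 51

Check each integer t > 24 in order until t ends in the digit 1 but t is not prime.
For t = 31, 41 the conclusion holds.
t = 51: 51 ends in 1; 51 = 3 × 17, composite.
Thus t = 51 disproves the claim, and no smaller t works.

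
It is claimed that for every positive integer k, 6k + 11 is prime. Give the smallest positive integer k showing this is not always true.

k = 4

We need the least positive integer k for which 6k + 11 is not prime.
For k = 1, 2, 3 the conclusion holds.
k = 4: 6k + 11 = 35 = 5 × 7, composite.
So k = 4 is the smallest counterexample.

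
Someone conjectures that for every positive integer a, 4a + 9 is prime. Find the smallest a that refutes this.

a = 3

We need the least positive integer a for which 4a + 9 is not prime.
For a = 1, 2 the conclusion holds.
a = 3: 4a + 9 = 21 = 3 × 7, composite.
So a = 3 is the smallest counterexample.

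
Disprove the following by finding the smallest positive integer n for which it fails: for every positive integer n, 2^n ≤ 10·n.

n = 6

For n = 1, 2, 3, 4, 5 the conclusion holds.
n = 6: 2^n = 64 and 10·n = 60, so 64 > 60.
Thus n = 6 disproves the claim, and no smaller n works.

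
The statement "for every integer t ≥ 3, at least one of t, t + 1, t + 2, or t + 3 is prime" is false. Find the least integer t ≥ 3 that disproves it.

t = 24

A counterexample is any integer t ≥ 3 such that t, t + 1, t + 2, t + 3 are all composite; we check each in order.
For t = 3, 4, 5, 6, …, 21, 22, 23 the conclusion holds.
t = 24: 24 = 2 × 12; 25 = 5 × 5; 26 = 2 × 13; 27 = 3 × 9 — all composite.
Hence t = 24 is a counterexample.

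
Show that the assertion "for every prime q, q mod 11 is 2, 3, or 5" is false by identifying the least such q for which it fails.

q = 7

q = 2: 2 mod 11 = 2.
q = 3: 3 mod 11 = 3.
q = 5: 5 mod 11 = 5.
q = 7: 7 mod 11 = 7 — not in {2, 3, 5}.
Thus q = 7 disproves the claim, and no smaller q works.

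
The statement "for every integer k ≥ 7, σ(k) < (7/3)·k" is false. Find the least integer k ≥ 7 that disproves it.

k = 12

We need the least integer k ≥ 7 for which the claim fails.
k = 7: σ(7) = 8; 8 < 49/3.
k = 8: σ(8) = 15; 15 < 56/3.
k = 9: σ(9) = 13; 13 < 21.
k = 10: σ(10) = 18; 18 < 70/3.
k = 11: σ(11) = 12; 12 < 77/3.
k = 12: σ(12) = 28; 28 ≥ 28.
So k = 12 is the smallest counterexample.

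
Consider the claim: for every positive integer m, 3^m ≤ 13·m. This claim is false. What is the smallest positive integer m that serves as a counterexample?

A counterexample is any positive integer m such that 3^m > 13·m; we check each in order.
For m = 1, 2, 3 the conclusion holds.
m = 4: 3^m = 81 and 13·m = 52, so 81 > 52.

m = 4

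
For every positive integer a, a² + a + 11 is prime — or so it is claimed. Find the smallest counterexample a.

We need the least positive integer a for which a² + a + 11 is not prime.
The first 9 eligible values, up to a = 9, all satisfy the conclusion.
a = 10: a² + a + 11 = 121 = 11 × 11, composite.
Thus a = 10 disproves the claim, and no smaller a works.

a = 10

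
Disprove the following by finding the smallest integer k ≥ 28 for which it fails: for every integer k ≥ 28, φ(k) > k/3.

k = 30

We need the least integer k ≥ 28 for which the claim fails.
For k = 28, 29 the conclusion holds.
k = 30: φ(30) = 8 and 30/3 = 10, so φ(30) ≤ 30/3.
Thus k = 30 disproves the claim, and no smaller k works.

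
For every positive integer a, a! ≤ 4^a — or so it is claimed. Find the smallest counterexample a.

a = 9

A counterexample is any positive integer a such that a! > 4^a; we check each in order.
The first 8 eligible values, up to a = 8, all satisfy the conclusion.
a = 9: a! = 362880 and 4^a = 262144, so 362880 > 262144.
So a = 9 is the smallest counterexample.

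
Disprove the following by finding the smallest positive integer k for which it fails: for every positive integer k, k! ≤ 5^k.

k = 12

The first 11 eligible values, up to k = 11, all satisfy the conclusion.
k = 12: k! = 479001600 and 5^k = 244140625, so 479001600 > 244140625.
Hence k = 12 is a counterexample.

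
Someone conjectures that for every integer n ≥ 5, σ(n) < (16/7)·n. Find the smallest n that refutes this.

n = 12

We need the least integer n ≥ 5 for which the claim fails.
n = 5: σ(5) = 6; 6 < 80/7.
n = 6: σ(6) = 12; 12 < 96/7.
n = 7: σ(7) = 8; 8 < 16.
n = 8: σ(8) = 15; 15 < 128/7.
n = 9: σ(9) = 13; 13 < 144/7.
n = 10: σ(10) = 18; 18 < 160/7.
n = 11: σ(11) = 12; 12 < 176/7.
n = 12: σ(12) = 28; 28 ≥ 192/7.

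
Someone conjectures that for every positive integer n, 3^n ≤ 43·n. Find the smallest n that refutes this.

n = 5

We need the least positive integer n for which 3^n > 43·n.
The first 4 eligible values, up to n = 4, all satisfy the conclusion.
n = 5: 3^n = 243 and 43·n = 215, so 243 > 215.
Thus n = 5 disproves the claim, and no smaller n works.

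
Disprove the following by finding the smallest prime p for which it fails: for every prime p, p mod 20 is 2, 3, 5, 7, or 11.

The first 5 eligible values, up to p = 11, all satisfy the conclusion.
p = 13: 13 mod 20 = 13 — not in {2, 3, 5, 7, 11}.
Thus p = 13 disproves the claim, and no smaller p works.

p = 13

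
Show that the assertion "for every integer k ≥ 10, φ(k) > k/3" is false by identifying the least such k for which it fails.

k = 12

Check each integer k ≥ 10 in order until the claim fails.
k = 10: φ(10) = 4 and 10/3 = 10/3, so φ(10) > 10/3.
k = 11: φ(11) = 10 and 11/3 = 11/3, so φ(11) > 11/3.
k = 12: φ(12) = 4 and 12/3 = 4, so φ(12) ≤ 12/3.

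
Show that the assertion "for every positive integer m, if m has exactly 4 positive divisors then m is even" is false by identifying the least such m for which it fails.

m = 15

A counterexample is any positive integer m such that m has exactly 4 positive divisors but m is odd; we check each in order.
m = 6: divisors of 6: 1, 2, 3, 6; 6 is even.
m = 8: divisors of 8: 1, 2, 4, 8; 8 is even.
m = 10: divisors of 10: 1, 2, 5, 10; 10 is even.
m = 14: divisors of 14: 1, 2, 7, 14; 14 is even.
m = 15: divisors of 15: 1, 3, 5, 15; 15 is odd.
Thus m = 15 disproves the claim, and no smaller m works.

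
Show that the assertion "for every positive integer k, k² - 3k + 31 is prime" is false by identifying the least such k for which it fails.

k = 1: k² - 3k + 31 = 29, prime.
k = 2: k² - 3k + 31 = 29, prime.
k = 3: k² - 3k + 31 = 31, prime.
k = 4: k² - 3k + 31 = 35 = 5 × 7, composite.
Hence k = 4 is a counterexample.

k = 4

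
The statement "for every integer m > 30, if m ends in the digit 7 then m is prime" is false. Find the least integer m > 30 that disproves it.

Check each integer m > 30 in order until m ends in the digit 7 but m is not prime.
For m = 37, 47 the conclusion holds.
m = 57: 57 ends in 7; 57 = 3 × 19, composite.

m = 57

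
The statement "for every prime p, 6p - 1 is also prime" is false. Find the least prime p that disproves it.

A counterexample is any prime p such that 6p - 1 is not prime; we check each in order.
The first 4 eligible values, up to p = 7, all satisfy the conclusion.
p = 11: 6p - 1 = 65 = 5 × 13, not prime.
So p = 11 is the smallest counterexample.

p = 11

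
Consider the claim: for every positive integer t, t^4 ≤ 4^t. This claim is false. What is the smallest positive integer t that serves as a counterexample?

t = 3

A counterexample is any positive integer t such that t^4 > 4^t; we check each in order.
t = 1: t^4 = 1 and 4^t = 4, so 1 ≤ 4.
t = 2: t^4 = 16 and 4^t = 16, so 16 ≤ 16.
t = 3: t^4 = 81 and 4^t = 64, so 81 > 64.
So t = 3 is the smallest counterexample.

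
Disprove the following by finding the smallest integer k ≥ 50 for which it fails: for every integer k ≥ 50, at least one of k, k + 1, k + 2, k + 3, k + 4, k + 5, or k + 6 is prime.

k = 90

We need the least integer k ≥ 50 for which k, k + 1, k + 2, k + 3, k + 4, k + 5, k + 6 are all composite.
For k = 50, 51, 52, 53, …, 87, 88, 89 the conclusion holds.
k = 90: 90 = 2 × 45; 91 = 7 × 13; 92 = 2 × 46; 93 = 3 × 31; 94 = 2 × 47; 95 = 5 × 19; 96 = 2 × 48 — all composite.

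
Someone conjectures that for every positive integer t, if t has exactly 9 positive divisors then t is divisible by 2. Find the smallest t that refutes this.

Check each positive integer t in order until t has exactly 9 positive divisors but t is not divisible by 2.
t = 36: τ(36) = 9; 36 mod 2 = 0.
t = 100: τ(100) = 9; 100 mod 2 = 0.
t = 196: τ(196) = 9; 196 mod 2 = 0.
t = 225: τ(225) = 9; 225 mod 2 = 1.
So t = 225 is the smallest counterexample.

t = 225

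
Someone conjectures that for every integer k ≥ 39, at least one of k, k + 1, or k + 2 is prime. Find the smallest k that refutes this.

k = 44

A counterexample is any integer k ≥ 39 such that k, k + 1, k + 2 are all composite; we check each in order.
k = 39: 41 is prime.
k = 40: 41 is prime.
k = 41: 41 is prime.
k = 42: 43 is prime.
k = 43: 43 is prime.
k = 44: 44 = 2 × 22; 45 = 3 × 15; 46 = 2 × 23 — all composite.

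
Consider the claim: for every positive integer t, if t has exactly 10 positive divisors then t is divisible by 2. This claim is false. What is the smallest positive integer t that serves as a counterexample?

t = 405

We need the least positive integer t for which t has exactly 10 positive divisors but t is not divisible by 2.
For t = 48, 80, 112, 162, 176, 208, 272, 304, 368 the conclusion holds.
t = 405: τ(405) = 10; 405 mod 2 = 1.
Thus t = 405 disproves the claim, and no smaller t works.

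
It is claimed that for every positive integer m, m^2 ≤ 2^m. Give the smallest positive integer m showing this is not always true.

m = 3

A counterexample is any positive integer m such that m^2 > 2^m; we check each in order.
For m = 1, 2 the conclusion holds.
m = 3: m^2 = 9 and 2^m = 8, so 9 > 8.
So m = 3 is the smallest counterexample.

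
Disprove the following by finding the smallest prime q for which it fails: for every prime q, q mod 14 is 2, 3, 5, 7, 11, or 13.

q = 23

We need the least prime q for which the claim fails.
For q = 2, 3, 5, 7, 11, 13, 17, 19 the conclusion holds.
q = 23: 23 mod 14 = 9 — not in {2, 3, 5, 7, 11, 13}.
Hence q = 23 is a counterexample.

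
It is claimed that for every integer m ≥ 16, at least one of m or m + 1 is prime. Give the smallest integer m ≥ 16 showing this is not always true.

A counterexample is any integer m ≥ 16 such that m, m + 1 are both composite; we check each in order.
The first 4 eligible values, up to m = 19, all satisfy the conclusion.
m = 20: 20 = 2 × 10; 21 = 3 × 7 — both composite.
Thus m = 20 disproves the claim, and no smaller m works.

m = 20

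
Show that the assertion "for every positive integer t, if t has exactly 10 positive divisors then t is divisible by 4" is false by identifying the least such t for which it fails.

t = 162

A counterexample is any positive integer t such that t has exactly 10 positive divisors but t is not divisible by 4; we check each in order.
t = 48: τ(48) = 10; 48 mod 4 = 0.
t = 80: τ(80) = 10; 80 mod 4 = 0.
t = 112: τ(112) = 10; 112 mod 4 = 0.
t = 162: τ(162) = 10; 162 mod 4 = 2.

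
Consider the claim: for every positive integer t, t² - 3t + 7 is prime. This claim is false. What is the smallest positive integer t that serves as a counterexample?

t = 6

We need the least positive integer t for which t² - 3t + 7 is not prime.
The first 5 eligible values, up to t = 5, all satisfy the conclusion.
t = 6: t² - 3t + 7 = 25 = 5 × 5, composite.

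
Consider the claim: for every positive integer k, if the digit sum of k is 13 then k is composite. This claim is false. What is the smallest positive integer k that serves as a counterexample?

Check each positive integer k in order until the digit sum of k is 13 but k is prime.
For k = 49, 58 the conclusion holds.
k = 67: digit sum 13; 67 is prime, not composite.
So k = 67 is the smallest counterexample.

k = 67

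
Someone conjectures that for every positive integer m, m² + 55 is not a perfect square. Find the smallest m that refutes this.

We need the least positive integer m for which m² + 55 is a perfect square.
m = 1: 1² + 55 = 56, not a perfect square.
m = 2: 2² + 55 = 59, not a perfect square.
m = 3: 3² + 55 = 64 = 8², a perfect square.

m = 3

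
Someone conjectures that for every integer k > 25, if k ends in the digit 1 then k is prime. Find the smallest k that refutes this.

k = 51

For k = 31, 41 the conclusion holds.
k = 51: 51 ends in 1; 51 = 3 × 17, composite.
So k = 51 is the smallest counterexample.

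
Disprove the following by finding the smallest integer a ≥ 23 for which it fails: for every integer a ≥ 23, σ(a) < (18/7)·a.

Check each integer a ≥ 23 in order until the claim fails.
For a = 23, 24, 25, 26, …, 45, 46, 47 the conclusion holds.
a = 48: σ(48) = 124; 124 ≥ 864/7.
Thus a = 48 disproves the claim, and no smaller a works.

a = 48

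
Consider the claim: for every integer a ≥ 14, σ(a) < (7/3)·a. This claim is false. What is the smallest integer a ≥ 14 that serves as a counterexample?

We need the least integer a ≥ 14 for which the claim fails.
For a = 14, 15, 16, 17, 18, 19, 20, 21, 22, 23 the conclusion holds.
a = 24: σ(24) = 60; 60 ≥ 56.

a = 24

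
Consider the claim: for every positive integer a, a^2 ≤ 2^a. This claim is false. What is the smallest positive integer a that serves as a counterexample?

a = 3

A counterexample is any positive integer a such that a^2 > 2^a; we check each in order.
For a = 1, 2 the conclusion holds.
a = 3: a^2 = 9 and 2^a = 8, so 9 > 8.
So a = 3 is the smallest counterexample.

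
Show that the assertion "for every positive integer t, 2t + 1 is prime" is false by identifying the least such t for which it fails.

A counterexample is any positive integer t such that 2t + 1 is not prime; we check each in order.
For t = 1, 2, 3 the conclusion holds.
t = 4: 2t + 1 = 9 = 3 × 3, composite.
Thus t = 4 disproves the claim, and no smaller t works.

t = 4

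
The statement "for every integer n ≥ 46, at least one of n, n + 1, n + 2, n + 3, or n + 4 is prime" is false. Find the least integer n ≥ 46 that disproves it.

n = 48

Check each integer n ≥ 46 in order until n, n + 1, n + 2, n + 3, n + 4 are all composite.
For n = 46, 47 the conclusion holds.
n = 48: 48 = 2 × 24; 49 = 7 × 7; 50 = 2 × 25; 51 = 3 × 17; 52 = 2 × 26 — all composite.
So n = 48 is the smallest counterexample.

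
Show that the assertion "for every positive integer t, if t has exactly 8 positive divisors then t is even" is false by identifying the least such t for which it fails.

t = 105

Check each positive integer t in order until t has exactly 8 positive divisors but t is odd.
For t = 24, 30, 40, 42, …, 88, 102, 104 the conclusion holds.
t = 105: divisors of 105: 1, 3, 5, 7, 15, 21, 35, 105; 105 is odd.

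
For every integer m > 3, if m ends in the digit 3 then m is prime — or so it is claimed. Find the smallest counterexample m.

m = 33

A counterexample is any integer m > 3 such that m ends in the digit 3 but m is not prime; we check each in order.
For m = 13, 23 the conclusion holds.
m = 33: 33 ends in 3; 33 = 3 × 11, composite.
Hence m = 33 is a counterexample.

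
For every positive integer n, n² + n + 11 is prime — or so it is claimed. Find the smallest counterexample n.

n = 10

A counterexample is any positive integer n such that n² + n + 11 is not prime; we check each in order.
For n = 1, 2, 3, 4, 5, 6, 7, 8, 9 the conclusion holds.
n = 10: n² + n + 11 = 121 = 11 × 11, composite.
Hence n = 10 is a counterexample.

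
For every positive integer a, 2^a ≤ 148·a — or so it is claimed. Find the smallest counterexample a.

A counterexample is any positive integer a such that 2^a > 148·a; we check each in order.
For a = 1, 2, 3, 4, 5, 6, 7, 8, 9, 10 the conclusion holds.
a = 11: 2^a = 2048 and 148·a = 1628, so 2048 > 1628.

a = 11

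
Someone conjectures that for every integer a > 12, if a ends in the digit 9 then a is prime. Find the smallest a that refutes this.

a = 39

Check each integer a > 12 in order until a ends in the digit 9 but a is not prime.
For a = 19, 29 the conclusion holds.
a = 39: 39 ends in 9; 39 = 3 × 13, composite.
Thus a = 39 disproves the claim, and no smaller a works.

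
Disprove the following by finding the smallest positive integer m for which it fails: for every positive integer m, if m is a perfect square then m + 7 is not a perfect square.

Check each positive integer m in order until m is a perfect square but m + 7 is a perfect square.
m = 1: 1 + 7 = 8, not a perfect square.
m = 4: 4 + 7 = 11, not a perfect square.
m = 9: 9 = 3² and 9 + 7 = 16 = 4².

m = 9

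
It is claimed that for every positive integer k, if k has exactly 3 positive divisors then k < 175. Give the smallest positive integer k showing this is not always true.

The first 6 eligible values, up to k = 169, all satisfy the conclusion.
k = 289: τ(289) = 3; 289 ≥ 175.

k = 289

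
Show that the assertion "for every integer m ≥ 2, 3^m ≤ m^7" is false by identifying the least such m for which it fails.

A counterexample is any integer m ≥ 2 such that 3^m > m^7; we check each in order.
For m = 2, 3, 4, 5, …, 16, 17, 18 the conclusion holds.
m = 19: 3^m = 1162261467 and m^7 = 893871739, so 1162261467 > 893871739.
Thus m = 19 disproves the claim, and no smaller m works.

m = 19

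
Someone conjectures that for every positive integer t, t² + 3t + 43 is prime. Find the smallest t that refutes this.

Check each positive integer t in order until t² + 3t + 43 is not prime.
For t = 1, 2, 3, 4, …, 36, 37, 38 the conclusion holds.
t = 39: t² + 3t + 43 = 1681 = 41 × 41, composite.
Hence t = 39 is a counterexample.

t = 39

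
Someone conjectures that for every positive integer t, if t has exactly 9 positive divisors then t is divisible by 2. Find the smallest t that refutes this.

t = 225

Check each positive integer t in order until t has exactly 9 positive divisors but t is not divisible by 2.
For t = 36, 100, 196 the conclusion holds.
t = 225: τ(225) = 9; 225 mod 2 = 1.
So t = 225 is the smallest counterexample.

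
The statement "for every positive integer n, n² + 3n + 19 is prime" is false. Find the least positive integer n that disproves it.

Check each positive integer n in order until n² + 3n + 19 is not prime.
For n = 1, 2, 3, 4, …, 12, 13, 14 the conclusion holds.
n = 15: n² + 3n + 19 = 289 = 17 × 17, composite.

n = 15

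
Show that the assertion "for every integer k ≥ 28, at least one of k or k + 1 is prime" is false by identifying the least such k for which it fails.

k = 32

The first 4 eligible values, up to k = 31, all satisfy the conclusion.
k = 32: 32 = 2 × 16; 33 = 3 × 11 — both composite.
So k = 32 is the smallest counterexample.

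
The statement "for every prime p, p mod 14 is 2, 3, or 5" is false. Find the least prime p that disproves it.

For p = 2, 3, 5 the conclusion holds.
p = 7: 7 mod 14 = 7 — not in {2, 3, 5}.

p = 7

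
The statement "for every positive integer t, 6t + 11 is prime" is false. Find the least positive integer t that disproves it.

For t = 1, 2, 3 the conclusion holds.
t = 4: 6t + 11 = 35 = 5 × 7, composite.
So t = 4 is the smallest counterexample.

t = 4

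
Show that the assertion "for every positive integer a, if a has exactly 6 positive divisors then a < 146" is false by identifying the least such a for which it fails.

We need the least positive integer a for which a has exactly 6 positive divisors but the claim fails.
For a = 12, 18, 20, 28, …, 116, 117, 124 the conclusion holds.
a = 147: τ(147) = 6; 147 ≥ 146.
Thus a = 147 disproves the claim, and no smaller a works.

a = 147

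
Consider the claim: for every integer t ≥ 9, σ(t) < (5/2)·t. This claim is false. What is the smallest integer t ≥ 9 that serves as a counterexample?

A counterexample is any integer t ≥ 9 such that the claim fails; we check each in order.
The first 15 eligible values, up to t = 23, all satisfy the conclusion.
t = 24: σ(24) = 60; 60 ≥ 60.
So t = 24 is the smallest counterexample.

t = 24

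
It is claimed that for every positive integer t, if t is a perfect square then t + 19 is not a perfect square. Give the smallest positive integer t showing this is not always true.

Check each positive integer t in order until t is a perfect square but t + 19 is a perfect square.
The first 8 eligible values, up to t = 64, all satisfy the conclusion.
t = 81: 81 = 9² and 81 + 19 = 100 = 10².

t = 81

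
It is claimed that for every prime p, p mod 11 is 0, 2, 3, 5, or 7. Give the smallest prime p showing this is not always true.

A counterexample is any prime p such that the claim fails; we check each in order.
For p = 2, 3, 5, 7, 11, 13 the conclusion holds.
p = 17: 17 mod 11 = 6 — not in {0, 2, 3, 5, 7}.
Thus p = 17 disproves the claim, and no smaller p works.

p = 17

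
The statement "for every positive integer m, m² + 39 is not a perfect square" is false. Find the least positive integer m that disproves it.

m = 5

Check each positive integer m in order until m² + 39 is a perfect square.
The first 4 eligible values, up to m = 4, all satisfy the conclusion.
m = 5: 5² + 39 = 64 = 8², a perfect square.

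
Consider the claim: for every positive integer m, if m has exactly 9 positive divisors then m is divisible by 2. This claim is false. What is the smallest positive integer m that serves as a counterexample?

m = 36: τ(36) = 9; 36 mod 2 = 0.
m = 100: τ(100) = 9; 100 mod 2 = 0.
m = 196: τ(196) = 9; 196 mod 2 = 0.
m = 225: τ(225) = 9; 225 mod 2 = 1.

m = 225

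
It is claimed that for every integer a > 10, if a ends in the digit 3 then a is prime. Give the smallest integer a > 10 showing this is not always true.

a = 13: 13 ends in 3 and is prime.
a = 23: 23 ends in 3 and is prime.
a = 33: 33 ends in 3; 33 = 3 × 11, composite.
So a = 33 is the smallest counterexample.

a = 33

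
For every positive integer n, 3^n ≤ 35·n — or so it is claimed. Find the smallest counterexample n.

A counterexample is any positive integer n such that 3^n > 35·n; we check each in order.
n = 1: 3^n = 3 and 35·n = 35, so 3 ≤ 35.
n = 2: 3^n = 9 and 35·n = 70, so 9 ≤ 70.
n = 3: 3^n = 27 and 35·n = 105, so 27 ≤ 105.
n = 4: 3^n = 81 and 35·n = 140, so 81 ≤ 140.
n = 5: 3^n = 243 and 35·n = 175, so 243 > 175.
Thus n = 5 disproves the claim, and no smaller n works.

n = 5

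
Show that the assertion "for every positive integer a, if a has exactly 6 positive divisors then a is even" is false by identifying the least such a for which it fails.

a = 45

Check each positive integer a in order until a has exactly 6 positive divisors but a is odd.
For a = 12, 18, 20, 28, 32, 44 the conclusion holds.
a = 45: divisors of 45: 1, 3, 5, 9, 15, 45; 45 is odd.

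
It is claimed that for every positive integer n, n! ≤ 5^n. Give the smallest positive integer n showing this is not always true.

n = 12

A counterexample is any positive integer n such that n! > 5^n; we check each in order.
For n = 1, 2, 3, 4, …, 9, 10, 11 the conclusion holds.
n = 12: n! = 479001600 and 5^n = 244140625, so 479001600 > 244140625.
Hence n = 12 is a counterexample.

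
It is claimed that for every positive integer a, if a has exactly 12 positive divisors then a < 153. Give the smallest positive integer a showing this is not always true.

a = 156

Check each positive integer a in order until a has exactly 12 positive divisors but the claim fails.
For a = 60, 72, 84, 90, 96, 108, 126, 132, 140, 150 the conclusion holds.
a = 156: τ(156) = 12; 156 ≥ 153.
So a = 156 is the smallest counterexample.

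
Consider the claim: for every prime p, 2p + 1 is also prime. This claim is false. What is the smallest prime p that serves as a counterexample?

p = 7

For p = 2, 3, 5 the conclusion holds.
p = 7: 2p + 1 = 15 = 3 × 5, not prime.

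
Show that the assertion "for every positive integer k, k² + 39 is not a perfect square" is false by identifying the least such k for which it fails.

k = 5

A counterexample is any positive integer k such that k² + 39 is a perfect square; we check each in order.
For k = 1, 2, 3, 4 the conclusion holds.
k = 5: 5² + 39 = 64 = 8², a perfect square.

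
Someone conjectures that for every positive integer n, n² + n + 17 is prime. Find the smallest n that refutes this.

n = 16

The first 15 eligible values, up to n = 15, all satisfy the conclusion.
n = 16: n² + n + 17 = 289 = 17 × 17, composite.
So n = 16 is the smallest counterexample.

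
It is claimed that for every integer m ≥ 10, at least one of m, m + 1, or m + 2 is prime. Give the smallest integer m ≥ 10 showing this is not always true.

Check each integer m ≥ 10 in order until m, m + 1, m + 2 are all composite.
m = 10: 11 is prime.
m = 11: 11 is prime.
m = 12: 13 is prime.
m = 13: 13 is prime.
m = 14: 14 = 2 × 7; 15 = 3 × 5; 16 = 2 × 8 — all composite.

m = 14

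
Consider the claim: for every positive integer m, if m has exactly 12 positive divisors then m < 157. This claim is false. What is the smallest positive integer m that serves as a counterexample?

m = 160

Check each positive integer m in order until m has exactly 12 positive divisors but the claim fails.
For m = 60, 72, 84, 90, …, 140, 150, 156 the conclusion holds.
m = 160: τ(160) = 12; 160 ≥ 157.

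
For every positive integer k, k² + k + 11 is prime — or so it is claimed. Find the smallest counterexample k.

Check each positive integer k in order until k² + k + 11 is not prime.
For k = 1, 2, 3, 4, 5, 6, 7, 8, 9 the conclusion holds.
k = 10: k² + k + 11 = 121 = 11 × 11, composite.
Thus k = 10 disproves the claim, and no smaller k works.

k = 10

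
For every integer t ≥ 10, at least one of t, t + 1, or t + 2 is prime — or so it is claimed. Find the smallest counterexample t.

t = 14

The first 4 eligible values, up to t = 13, all satisfy the conclusion.
t = 14: 14 = 2 × 7; 15 = 3 × 5; 16 = 2 × 8 — all composite.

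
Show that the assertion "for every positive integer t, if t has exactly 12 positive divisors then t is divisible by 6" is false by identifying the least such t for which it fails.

t = 140

Check each positive integer t in order until t has exactly 12 positive divisors but t is not divisible by 6.
The first 8 eligible values, up to t = 132, all satisfy the conclusion.
t = 140: τ(140) = 12; 140 mod 6 = 2.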